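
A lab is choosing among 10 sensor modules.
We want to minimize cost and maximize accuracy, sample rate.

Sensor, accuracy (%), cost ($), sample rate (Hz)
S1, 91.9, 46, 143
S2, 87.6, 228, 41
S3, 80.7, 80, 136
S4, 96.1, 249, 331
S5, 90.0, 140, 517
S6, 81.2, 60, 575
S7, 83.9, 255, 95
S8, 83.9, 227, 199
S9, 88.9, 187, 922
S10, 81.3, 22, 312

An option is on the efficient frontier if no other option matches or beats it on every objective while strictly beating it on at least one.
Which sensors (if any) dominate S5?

none

S1: worse on sample rate (143 vs 517).
S2: worse on accuracy (87.6 vs 90.0).
S3: worse on accuracy (80.7 vs 90.0).
S4: worse on cost (249 vs 140).
S6: worse on accuracy (81.2 vs 90.0).
S7: worse on accuracy (83.9 vs 90.0).
S8: worse on accuracy (83.9 vs 90.0).
S9: worse on accuracy (88.9 vs 90.0).
S10: worse on accuracy (81.3 vs 90.0).
No option dominates S5.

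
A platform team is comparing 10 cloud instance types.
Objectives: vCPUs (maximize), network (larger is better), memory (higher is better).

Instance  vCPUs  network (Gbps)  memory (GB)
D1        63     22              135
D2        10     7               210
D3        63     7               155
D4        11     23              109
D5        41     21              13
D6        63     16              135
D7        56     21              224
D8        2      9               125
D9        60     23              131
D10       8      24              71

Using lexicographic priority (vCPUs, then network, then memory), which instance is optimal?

D1

First maximize vCPUs: best is 63, kept {D1, D3, D6}.
Then maximize network: best is 22, kept {D1}.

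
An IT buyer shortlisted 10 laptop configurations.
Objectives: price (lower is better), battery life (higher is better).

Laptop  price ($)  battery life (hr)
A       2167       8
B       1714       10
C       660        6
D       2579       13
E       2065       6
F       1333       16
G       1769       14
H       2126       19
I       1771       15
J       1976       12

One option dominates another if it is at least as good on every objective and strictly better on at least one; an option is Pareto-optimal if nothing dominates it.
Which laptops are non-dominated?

C, F, H

A: dominated by B (price 1714≤2167, battery life 10≥8).
B: dominated by F (price 1333≤1714, battery life 16≥10).
C: not dominated (best price).
D: dominated by F (price 1333≤2579, battery life 16≥13).
E: dominated by B (price 1714≤2065, battery life 10≥6).
F: not dominated.
G: dominated by F (price 1333≤1769, battery life 16≥14).
H: not dominated (best battery life).
I: dominated by F (price 1333≤1771, battery life 16≥15).
J: dominated by F (price 1333≤1976, battery life 16≥12).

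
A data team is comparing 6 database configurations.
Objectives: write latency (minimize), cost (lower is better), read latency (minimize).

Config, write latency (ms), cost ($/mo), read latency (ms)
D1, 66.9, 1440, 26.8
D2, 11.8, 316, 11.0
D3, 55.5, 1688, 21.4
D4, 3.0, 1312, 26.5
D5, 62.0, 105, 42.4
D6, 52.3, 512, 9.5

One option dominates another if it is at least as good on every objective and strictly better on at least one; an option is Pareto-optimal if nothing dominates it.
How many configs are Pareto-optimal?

4

D1: dominated by D2 (write latency 11.8≤66.9, cost 316≤1440, read latency 11.0≤26.8).
D2: not dominated.
D3: dominated by D2 (write latency 11.8≤55.5, cost 316≤1688, read latency 11.0≤21.4).
D4: not dominated (best write latency).
D5: not dominated (best cost).
D6: not dominated (best read latency).
Pareto-optimal: D2, D4, D5, D6 → 4.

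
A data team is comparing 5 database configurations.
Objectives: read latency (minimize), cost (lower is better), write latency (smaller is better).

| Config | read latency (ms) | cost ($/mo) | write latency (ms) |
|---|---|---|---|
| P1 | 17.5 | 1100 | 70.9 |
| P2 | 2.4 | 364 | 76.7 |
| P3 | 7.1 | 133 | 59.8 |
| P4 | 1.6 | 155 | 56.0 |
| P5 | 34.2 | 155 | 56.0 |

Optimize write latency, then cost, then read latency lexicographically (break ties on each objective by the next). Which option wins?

P4

First minimize write latency: best is 56.0, kept {P4, P5}.
Then minimize cost: best is 155, kept {P4, P5}.
Then minimize read latency: best is 1.6, kept {P4}.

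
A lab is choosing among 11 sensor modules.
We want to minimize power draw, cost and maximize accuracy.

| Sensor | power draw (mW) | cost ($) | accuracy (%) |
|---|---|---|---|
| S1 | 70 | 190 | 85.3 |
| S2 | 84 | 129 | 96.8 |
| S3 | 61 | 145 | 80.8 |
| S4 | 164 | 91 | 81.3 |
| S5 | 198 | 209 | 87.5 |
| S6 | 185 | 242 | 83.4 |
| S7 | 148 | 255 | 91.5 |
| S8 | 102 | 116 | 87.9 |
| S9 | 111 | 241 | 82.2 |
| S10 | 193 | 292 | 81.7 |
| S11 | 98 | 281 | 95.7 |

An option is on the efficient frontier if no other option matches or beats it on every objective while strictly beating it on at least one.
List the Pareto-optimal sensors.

S1: not dominated.
S2: not dominated (best accuracy).
S3: not dominated (best power draw).
S4: not dominated (best cost).
S5: dominated by S2 (power draw 84≤198, cost 129≤209, accuracy 96.8≥87.5).
S6: dominated by S1 (power draw 70≤185, cost 190≤242, accuracy 85.3≥83.4).
S7: dominated by S2 (power draw 84≤148, cost 129≤255, accuracy 96.8≥91.5).
S8: not dominated.
S9: dominated by S1 (power draw 70≤111, cost 190≤241, accuracy 85.3≥82.2).
S10: dominated by S1 (power draw 70≤193, cost 190≤292, accuracy 85.3≥81.7).
S11: dominated by S2 (power draw 84≤98, cost 129≤281, accuracy 96.8≥95.7).

S1, S2, S3, S4, S8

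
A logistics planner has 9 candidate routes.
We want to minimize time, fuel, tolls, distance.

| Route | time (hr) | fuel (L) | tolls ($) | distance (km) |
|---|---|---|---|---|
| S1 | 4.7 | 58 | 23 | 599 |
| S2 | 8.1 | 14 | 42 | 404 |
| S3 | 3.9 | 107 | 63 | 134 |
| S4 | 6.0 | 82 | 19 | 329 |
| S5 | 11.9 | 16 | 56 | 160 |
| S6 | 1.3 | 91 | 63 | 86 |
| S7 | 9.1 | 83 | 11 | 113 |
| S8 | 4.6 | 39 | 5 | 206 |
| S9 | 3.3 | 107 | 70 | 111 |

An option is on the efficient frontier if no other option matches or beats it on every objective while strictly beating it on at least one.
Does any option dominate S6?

No

S1: worse on time (4.7 vs 1.3).
S2: worse on time (8.1 vs 1.3).
S3: worse on time (3.9 vs 1.3).
S4: worse on time (6.0 vs 1.3).
S5: worse on time (11.9 vs 1.3).
S7: worse on time (9.1 vs 1.3).
S8: worse on time (4.6 vs 1.3).
S9: worse on time (3.3 vs 1.3).
No option is at least as good as S6 on every objective and strictly better on one.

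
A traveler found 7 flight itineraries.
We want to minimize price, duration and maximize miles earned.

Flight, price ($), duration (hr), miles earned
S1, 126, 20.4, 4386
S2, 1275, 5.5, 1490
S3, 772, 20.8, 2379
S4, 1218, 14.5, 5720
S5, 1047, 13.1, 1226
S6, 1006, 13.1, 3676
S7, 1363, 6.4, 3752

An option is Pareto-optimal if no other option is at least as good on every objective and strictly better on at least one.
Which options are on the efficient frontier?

S1, S2, S4, S6, S7

S1: not dominated (best price).
S2: not dominated (best duration).
S3: dominated by S1 (price 126≤772, duration 20.4≤20.8, miles earned 4386≥2379).
S4: not dominated (best miles earned).
S5: dominated by S6 (price 1006≤1047, duration 13.1≤13.1, miles earned 3676≥1226).
S6: not dominated.
S7: not dominated.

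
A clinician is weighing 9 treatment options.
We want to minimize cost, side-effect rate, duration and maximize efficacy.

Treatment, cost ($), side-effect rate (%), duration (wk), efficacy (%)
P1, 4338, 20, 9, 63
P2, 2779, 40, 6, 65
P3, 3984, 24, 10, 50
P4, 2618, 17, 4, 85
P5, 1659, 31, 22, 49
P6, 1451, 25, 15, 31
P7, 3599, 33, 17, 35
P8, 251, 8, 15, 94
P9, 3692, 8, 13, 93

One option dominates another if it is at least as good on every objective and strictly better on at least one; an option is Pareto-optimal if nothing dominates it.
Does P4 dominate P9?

P4 vs P9: P4 is worse on side-effect rate (17 vs 8), so it does not dominate P9.

No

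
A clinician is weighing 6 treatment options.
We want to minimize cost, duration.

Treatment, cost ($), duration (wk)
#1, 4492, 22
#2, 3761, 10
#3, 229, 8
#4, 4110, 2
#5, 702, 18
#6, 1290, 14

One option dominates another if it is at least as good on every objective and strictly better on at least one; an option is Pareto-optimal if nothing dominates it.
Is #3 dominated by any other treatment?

#1: worse on cost (4492 vs 229).
#2: worse on cost (3761 vs 229).
#4: worse on cost (4110 vs 229).
#5: worse on cost (702 vs 229).
#6: worse on cost (1290 vs 229).
No option is at least as good as #3 on every objective and strictly better on one.

No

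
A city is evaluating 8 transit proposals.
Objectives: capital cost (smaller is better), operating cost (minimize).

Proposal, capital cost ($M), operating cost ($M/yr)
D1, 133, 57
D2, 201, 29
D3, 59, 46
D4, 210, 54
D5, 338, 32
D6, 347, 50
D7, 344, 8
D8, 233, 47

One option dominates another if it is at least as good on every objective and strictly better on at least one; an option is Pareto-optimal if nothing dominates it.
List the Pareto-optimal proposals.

D1: dominated by D3 (capital cost 59≤133, operating cost 46≤57).
D2: not dominated.
D3: not dominated (best capital cost).
D4: dominated by D2 (capital cost 201≤210, operating cost 29≤54).
D5: dominated by D2 (capital cost 201≤338, operating cost 29≤32).
D6: dominated by D2 (capital cost 201≤347, operating cost 29≤50).
D7: not dominated (best operating cost).
D8: dominated by D2 (capital cost 201≤233, operating cost 29≤47).

D2, D3, D7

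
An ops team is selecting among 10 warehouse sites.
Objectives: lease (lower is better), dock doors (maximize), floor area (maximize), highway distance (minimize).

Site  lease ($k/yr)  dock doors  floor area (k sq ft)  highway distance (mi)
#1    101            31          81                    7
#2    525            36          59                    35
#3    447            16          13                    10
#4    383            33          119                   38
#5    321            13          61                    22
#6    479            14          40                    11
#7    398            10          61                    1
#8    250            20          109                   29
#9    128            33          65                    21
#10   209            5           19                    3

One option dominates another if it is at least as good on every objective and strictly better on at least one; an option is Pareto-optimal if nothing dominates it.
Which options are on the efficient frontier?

#1, #2, #4, #7, #8, #9, #10

#1: not dominated (best lease).
#2: not dominated (best dock doors).
#3: dominated by #1 (lease 101≤447, dock doors 31≥16, floor area 81≥13, highway distance 7≤10).
#4: not dominated (best floor area).
#5: dominated by #1 (lease 101≤321, dock doors 31≥13, floor area 81≥61, highway distance 7≤22).
#6: dominated by #1 (lease 101≤479, dock doors 31≥14, floor area 81≥40, highway distance 7≤11).
#7: not dominated (best highway distance).
#8: not dominated.
#9: not dominated.
#10: not dominated.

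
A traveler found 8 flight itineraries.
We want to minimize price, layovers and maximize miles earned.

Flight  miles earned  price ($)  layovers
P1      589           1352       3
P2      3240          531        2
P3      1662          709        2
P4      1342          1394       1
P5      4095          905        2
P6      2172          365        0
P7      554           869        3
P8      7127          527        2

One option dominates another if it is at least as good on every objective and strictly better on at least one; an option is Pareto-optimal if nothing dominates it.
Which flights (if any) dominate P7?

P2: miles earned 3240≥554, price 531≤869, layovers 2≤3 — dominates P7.
P3: miles earned 1662≥554, price 709≤869, layovers 2≤3 — dominates P7.
P6: miles earned 2172≥554, price 365≤869, layovers 0≤3 — dominates P7.
P8: miles earned 7127≥554, price 527≤869, layovers 2≤3 — dominates P7.
Others (P1, P4, P5) are each worse than P7 on at least one objective.

P2, P3, P6, P8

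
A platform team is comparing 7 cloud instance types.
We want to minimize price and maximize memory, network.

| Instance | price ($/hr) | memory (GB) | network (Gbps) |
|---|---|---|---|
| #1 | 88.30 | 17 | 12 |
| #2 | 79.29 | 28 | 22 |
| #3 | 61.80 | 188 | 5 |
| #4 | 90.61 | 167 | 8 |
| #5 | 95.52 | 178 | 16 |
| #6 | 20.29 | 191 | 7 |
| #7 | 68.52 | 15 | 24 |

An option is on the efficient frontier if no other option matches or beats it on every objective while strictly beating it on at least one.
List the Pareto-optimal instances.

#1: dominated by #2 (price 79.29≤88.30, memory 28≥17, network 22≥12).
#2: not dominated.
#3: dominated by #6 (price 20.29≤61.80, memory 191≥188, network 7≥5).
#4: not dominated.
#5: not dominated.
#6: not dominated (best price).
#7: not dominated (best network).

#2, #4, #5, #6, #7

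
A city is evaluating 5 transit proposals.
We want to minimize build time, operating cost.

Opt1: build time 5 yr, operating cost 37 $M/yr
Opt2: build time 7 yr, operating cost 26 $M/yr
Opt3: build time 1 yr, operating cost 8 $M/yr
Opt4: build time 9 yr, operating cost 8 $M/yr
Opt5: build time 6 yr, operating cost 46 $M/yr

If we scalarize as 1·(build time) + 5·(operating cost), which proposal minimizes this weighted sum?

Opt3

Opt1: 1·5 + 5·37 = 190
Opt2: 1·7 + 5·26 = 137
Opt3: 1·1 + 5·8 = 41
Opt4: 1·9 + 5·8 = 49
Opt5: 1·6 + 5·46 = 236
Lowest: Opt3 at 41.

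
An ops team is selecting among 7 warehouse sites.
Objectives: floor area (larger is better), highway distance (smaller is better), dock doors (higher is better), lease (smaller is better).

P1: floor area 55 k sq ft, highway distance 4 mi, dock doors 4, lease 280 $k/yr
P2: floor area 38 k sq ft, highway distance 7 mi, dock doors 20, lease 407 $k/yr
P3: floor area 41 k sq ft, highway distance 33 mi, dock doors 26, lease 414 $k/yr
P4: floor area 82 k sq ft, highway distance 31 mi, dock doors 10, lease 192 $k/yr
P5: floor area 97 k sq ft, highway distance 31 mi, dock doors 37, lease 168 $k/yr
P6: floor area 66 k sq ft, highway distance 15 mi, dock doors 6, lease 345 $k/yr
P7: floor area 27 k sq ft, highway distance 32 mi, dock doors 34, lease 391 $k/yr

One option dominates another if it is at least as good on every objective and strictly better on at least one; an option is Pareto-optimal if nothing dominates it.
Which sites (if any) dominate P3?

P5: floor area 97≥41, highway distance 31≤33, dock doors 37≥26, lease 168≤414 — dominates P3.
Others (P1, P2, P4, P6, P7) are each worse than P3 on at least one objective.

P5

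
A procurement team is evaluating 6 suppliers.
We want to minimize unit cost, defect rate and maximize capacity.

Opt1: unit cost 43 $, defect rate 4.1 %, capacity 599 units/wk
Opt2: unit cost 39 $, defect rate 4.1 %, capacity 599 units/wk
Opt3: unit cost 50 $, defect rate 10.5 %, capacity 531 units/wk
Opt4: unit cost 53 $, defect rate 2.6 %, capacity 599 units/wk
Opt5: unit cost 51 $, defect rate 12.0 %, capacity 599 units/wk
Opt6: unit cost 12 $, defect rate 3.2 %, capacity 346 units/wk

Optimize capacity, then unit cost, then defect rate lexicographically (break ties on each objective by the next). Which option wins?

First maximize capacity: best is 599, kept {Opt1, Opt2, Opt4, Opt5}.
Then minimize unit cost: best is 39, kept {Opt2}.

Opt2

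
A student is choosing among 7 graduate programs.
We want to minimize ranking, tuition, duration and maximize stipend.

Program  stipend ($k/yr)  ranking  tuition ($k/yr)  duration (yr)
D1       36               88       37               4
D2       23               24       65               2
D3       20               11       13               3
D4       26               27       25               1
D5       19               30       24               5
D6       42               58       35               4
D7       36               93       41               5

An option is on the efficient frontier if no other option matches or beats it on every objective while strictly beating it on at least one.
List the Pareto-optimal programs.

D2, D3, D4, D6

D1: dominated by D6 (stipend 42≥36, ranking 58≤88, tuition 35≤37, duration 4≤4).
D2: not dominated.
D3: not dominated (best ranking).
D4: not dominated (best duration).
D5: dominated by D3 (stipend 20≥19, ranking 11≤30, tuition 13≤24, duration 3≤5).
D6: not dominated (best stipend).
D7: dominated by D1 (stipend 36≥36, ranking 88≤93, tuition 37≤41, duration 4≤5).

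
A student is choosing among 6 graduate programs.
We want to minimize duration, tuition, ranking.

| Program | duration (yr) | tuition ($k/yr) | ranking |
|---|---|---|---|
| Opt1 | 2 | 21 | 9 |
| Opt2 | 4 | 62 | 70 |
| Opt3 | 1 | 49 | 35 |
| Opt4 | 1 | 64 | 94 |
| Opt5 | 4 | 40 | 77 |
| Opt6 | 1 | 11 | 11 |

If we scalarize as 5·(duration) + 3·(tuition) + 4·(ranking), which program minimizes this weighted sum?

Opt6

Opt1: 5·2 + 3·21 + 4·9 = 109
Opt2: 5·4 + 3·62 + 4·70 = 486
Opt3: 5·1 + 3·49 + 4·35 = 292
Opt4: 5·1 + 3·64 + 4·94 = 573
Opt5: 5·4 + 3·40 + 4·77 = 448
Opt6: 5·1 + 3·11 + 4·11 = 82
Lowest: Opt6 at 82.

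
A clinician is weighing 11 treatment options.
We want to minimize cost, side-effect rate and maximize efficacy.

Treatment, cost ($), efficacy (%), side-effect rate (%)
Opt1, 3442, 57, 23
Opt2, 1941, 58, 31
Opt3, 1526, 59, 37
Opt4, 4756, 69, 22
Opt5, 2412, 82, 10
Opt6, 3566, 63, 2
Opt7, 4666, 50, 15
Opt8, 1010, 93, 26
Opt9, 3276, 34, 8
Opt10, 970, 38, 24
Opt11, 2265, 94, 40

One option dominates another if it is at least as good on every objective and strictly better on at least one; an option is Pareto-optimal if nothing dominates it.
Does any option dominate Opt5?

No

Opt1: worse on cost (3442 vs 2412).
Opt2: worse on efficacy (58 vs 82).
Opt3: worse on efficacy (59 vs 82).
Opt4: worse on cost (4756 vs 2412).
Opt6: worse on cost (3566 vs 2412).
Opt7: worse on cost (4666 vs 2412).
Opt8: worse on side-effect rate (26 vs 10).
Opt9: worse on cost (3276 vs 2412).
Opt10: worse on efficacy (38 vs 82).
Opt11: worse on side-effect rate (40 vs 10).
No option is at least as good as Opt5 on every objective and strictly better on one.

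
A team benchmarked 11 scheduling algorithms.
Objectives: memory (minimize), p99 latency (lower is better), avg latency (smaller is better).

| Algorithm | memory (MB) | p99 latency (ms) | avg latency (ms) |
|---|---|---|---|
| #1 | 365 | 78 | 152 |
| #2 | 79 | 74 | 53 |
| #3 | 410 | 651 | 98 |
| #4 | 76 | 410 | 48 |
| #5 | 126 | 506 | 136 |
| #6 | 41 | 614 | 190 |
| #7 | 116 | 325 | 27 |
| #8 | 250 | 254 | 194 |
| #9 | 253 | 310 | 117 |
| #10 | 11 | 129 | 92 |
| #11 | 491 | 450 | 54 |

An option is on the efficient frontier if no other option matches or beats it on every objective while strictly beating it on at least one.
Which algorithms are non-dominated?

#2, #4, #7, #10

#1: dominated by #2 (memory 79≤365, p99 latency 74≤78, avg latency 53≤152).
#2: not dominated (best p99 latency).
#3: dominated by #2 (memory 79≤410, p99 latency 74≤651, avg latency 53≤98).
#4: not dominated.
#5: dominated by #2 (memory 79≤126, p99 latency 74≤506, avg latency 53≤136).
#6: dominated by #10 (memory 11≤41, p99 latency 129≤614, avg latency 92≤190).
#7: not dominated (best avg latency).
#8: dominated by #2 (memory 79≤250, p99 latency 74≤254, avg latency 53≤194).
#9: dominated by #2 (memory 79≤253, p99 latency 74≤310, avg latency 53≤117).
#10: not dominated (best memory).
#11: dominated by #2 (memory 79≤491, p99 latency 74≤450, avg latency 53≤54).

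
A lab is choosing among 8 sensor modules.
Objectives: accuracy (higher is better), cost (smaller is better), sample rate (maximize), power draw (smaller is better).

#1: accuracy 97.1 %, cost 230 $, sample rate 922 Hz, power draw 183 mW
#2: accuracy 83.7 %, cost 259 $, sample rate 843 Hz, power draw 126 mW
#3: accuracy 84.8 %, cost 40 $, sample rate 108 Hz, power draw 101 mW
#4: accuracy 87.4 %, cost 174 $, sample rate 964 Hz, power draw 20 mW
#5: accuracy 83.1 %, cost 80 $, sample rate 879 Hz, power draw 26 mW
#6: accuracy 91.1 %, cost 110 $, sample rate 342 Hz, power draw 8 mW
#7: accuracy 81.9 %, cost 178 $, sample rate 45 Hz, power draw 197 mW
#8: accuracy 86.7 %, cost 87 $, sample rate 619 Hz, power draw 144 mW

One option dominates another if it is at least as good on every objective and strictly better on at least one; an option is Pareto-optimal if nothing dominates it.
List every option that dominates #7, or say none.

#3, #4, #5, #6, #8

#3: accuracy 84.8≥81.9, cost 40≤178, sample rate 108≥45, power draw 101≤197 — dominates #7.
#4: accuracy 87.4≥81.9, cost 174≤178, sample rate 964≥45, power draw 20≤197 — dominates #7.
#5: accuracy 83.1≥81.9, cost 80≤178, sample rate 879≥45, power draw 26≤197 — dominates #7.
#6: accuracy 91.1≥81.9, cost 110≤178, sample rate 342≥45, power draw 8≤197 — dominates #7.
#8: accuracy 86.7≥81.9, cost 87≤178, sample rate 619≥45, power draw 144≤197 — dominates #7.
Others (#1, #2) are each worse than #7 on at least one objective.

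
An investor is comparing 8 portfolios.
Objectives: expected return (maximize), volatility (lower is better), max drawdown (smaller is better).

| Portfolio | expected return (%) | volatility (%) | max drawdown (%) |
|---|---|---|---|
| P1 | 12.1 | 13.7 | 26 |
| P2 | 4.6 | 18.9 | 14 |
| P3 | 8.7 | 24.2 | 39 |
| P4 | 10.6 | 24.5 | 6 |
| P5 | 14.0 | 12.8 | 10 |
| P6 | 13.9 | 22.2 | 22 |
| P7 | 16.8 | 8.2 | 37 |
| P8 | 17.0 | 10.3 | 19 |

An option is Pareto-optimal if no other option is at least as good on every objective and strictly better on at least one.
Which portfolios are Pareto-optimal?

P1: dominated by P5 (expected return 14.0≥12.1, volatility 12.8≤13.7, max drawdown 10≤26).
P2: dominated by P5 (expected return 14.0≥4.6, volatility 12.8≤18.9, max drawdown 10≤14).
P3: dominated by P1 (expected return 12.1≥8.7, volatility 13.7≤24.2, max drawdown 26≤39).
P4: not dominated (best max drawdown).
P5: not dominated.
P6: dominated by P5 (expected return 14.0≥13.9, volatility 12.8≤22.2, max drawdown 10≤22).
P7: not dominated (best volatility).
P8: not dominated (best expected return).

P4, P5, P7, P8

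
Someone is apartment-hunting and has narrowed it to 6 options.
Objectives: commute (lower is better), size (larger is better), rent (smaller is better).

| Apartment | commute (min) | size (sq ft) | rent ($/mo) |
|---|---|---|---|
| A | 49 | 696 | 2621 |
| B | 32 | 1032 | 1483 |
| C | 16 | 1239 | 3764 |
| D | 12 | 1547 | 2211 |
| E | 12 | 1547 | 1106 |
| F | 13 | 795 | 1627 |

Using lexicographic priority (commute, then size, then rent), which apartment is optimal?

E

First minimize commute: best is 12, kept {D, E}.
Then maximize size: best is 1547, kept {D, E}.
Then minimize rent: best is 1106, kept {E}.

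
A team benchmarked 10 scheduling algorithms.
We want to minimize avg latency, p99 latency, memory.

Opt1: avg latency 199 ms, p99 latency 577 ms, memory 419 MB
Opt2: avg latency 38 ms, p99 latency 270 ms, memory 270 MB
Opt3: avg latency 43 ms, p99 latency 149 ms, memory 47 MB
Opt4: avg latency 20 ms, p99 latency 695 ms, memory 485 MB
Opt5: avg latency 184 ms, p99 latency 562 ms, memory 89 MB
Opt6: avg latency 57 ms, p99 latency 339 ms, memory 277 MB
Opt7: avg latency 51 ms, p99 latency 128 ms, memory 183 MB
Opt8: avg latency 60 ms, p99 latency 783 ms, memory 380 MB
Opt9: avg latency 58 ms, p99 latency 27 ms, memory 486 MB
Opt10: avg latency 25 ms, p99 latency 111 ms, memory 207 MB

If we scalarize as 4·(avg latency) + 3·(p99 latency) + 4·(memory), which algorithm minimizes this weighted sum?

Opt3

Opt1: 4·199 + 3·577 + 4·419 = 4203
Opt2: 4·38 + 3·270 + 4·270 = 2042
Opt3: 4·43 + 3·149 + 4·47 = 807
Opt4: 4·20 + 3·695 + 4·485 = 4105
Opt5: 4·184 + 3·562 + 4·89 = 2778
Opt6: 4·57 + 3·339 + 4·277 = 2353
Opt7: 4·51 + 3·128 + 4·183 = 1320
Opt8: 4·60 + 3·783 + 4·380 = 4109
Opt9: 4·58 + 3·27 + 4·486 = 2257
Opt10: 4·25 + 3·111 + 4·207 = 1261
Lowest: Opt3 at 807.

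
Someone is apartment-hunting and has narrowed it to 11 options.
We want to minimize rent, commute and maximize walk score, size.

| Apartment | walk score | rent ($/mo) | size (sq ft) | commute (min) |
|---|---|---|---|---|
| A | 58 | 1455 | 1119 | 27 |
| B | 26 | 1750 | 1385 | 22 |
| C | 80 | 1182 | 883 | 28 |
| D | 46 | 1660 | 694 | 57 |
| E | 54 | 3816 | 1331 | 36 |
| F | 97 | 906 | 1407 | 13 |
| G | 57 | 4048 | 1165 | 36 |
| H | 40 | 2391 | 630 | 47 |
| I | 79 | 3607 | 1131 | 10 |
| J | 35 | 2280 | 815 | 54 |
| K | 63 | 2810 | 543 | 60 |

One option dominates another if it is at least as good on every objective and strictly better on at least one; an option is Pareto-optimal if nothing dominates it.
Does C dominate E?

C vs E: C is worse on size (883 vs 1331), so it does not dominate E.

No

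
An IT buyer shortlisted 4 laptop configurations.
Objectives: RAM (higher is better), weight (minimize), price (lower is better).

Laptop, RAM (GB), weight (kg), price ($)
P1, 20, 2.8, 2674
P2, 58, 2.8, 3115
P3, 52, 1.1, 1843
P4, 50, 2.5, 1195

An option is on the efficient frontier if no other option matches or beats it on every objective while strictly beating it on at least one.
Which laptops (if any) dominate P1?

P3: RAM 52≥20, weight 1.1≤2.8, price 1843≤2674 — dominates P1.
P4: RAM 50≥20, weight 2.5≤2.8, price 1195≤2674 — dominates P1.
Others (P2) are each worse than P1 on at least one objective.

P3, P4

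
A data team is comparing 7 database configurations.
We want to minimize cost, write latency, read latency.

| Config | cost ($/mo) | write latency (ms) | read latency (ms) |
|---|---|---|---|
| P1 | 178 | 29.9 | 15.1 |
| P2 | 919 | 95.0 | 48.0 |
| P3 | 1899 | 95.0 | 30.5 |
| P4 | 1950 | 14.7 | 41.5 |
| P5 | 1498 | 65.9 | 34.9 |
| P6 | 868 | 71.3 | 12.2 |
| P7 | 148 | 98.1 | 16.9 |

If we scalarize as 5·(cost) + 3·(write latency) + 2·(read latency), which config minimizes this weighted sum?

P1

P1: 5·178 + 3·29.9 + 2·15.1 = 1009.9
P2: 5·919 + 3·95.0 + 2·48.0 = 4976.0
P3: 5·1899 + 3·95.0 + 2·30.5 = 9841.0
P4: 5·1950 + 3·14.7 + 2·41.5 = 9877.1
P5: 5·1498 + 3·65.9 + 2·34.9 = 7757.5
P6: 5·868 + 3·71.3 + 2·12.2 = 4578.3
P7: 5·148 + 3·98.1 + 2·16.9 = 1068.1
Lowest: P1 at 1009.9.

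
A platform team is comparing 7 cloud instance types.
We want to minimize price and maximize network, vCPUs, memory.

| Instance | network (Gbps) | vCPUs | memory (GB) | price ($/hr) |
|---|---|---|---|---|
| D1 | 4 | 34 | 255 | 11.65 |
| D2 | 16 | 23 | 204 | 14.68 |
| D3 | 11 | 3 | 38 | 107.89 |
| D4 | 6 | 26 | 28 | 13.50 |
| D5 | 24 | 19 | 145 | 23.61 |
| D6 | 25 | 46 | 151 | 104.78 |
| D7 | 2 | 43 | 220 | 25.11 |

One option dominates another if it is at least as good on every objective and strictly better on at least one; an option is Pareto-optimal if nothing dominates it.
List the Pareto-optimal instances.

D1: not dominated (best memory).
D2: not dominated.
D3: dominated by D2 (network 16≥11, vCPUs 23≥3, memory 204≥38, price 14.68≤107.89).
D4: not dominated.
D5: not dominated.
D6: not dominated (best network).
D7: not dominated.

D1, D2, D4, D5, D6, D7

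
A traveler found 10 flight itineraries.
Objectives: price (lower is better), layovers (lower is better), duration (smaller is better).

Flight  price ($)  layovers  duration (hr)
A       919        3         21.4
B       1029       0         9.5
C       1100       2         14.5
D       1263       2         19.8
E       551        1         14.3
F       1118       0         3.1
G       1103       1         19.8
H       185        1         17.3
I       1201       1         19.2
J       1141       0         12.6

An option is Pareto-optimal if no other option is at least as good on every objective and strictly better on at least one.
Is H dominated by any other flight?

No

A: worse on price (919 vs 185).
B: worse on price (1029 vs 185).
C: worse on price (1100 vs 185).
D: worse on price (1263 vs 185).
E: worse on price (551 vs 185).
F: worse on price (1118 vs 185).
G: worse on price (1103 vs 185).
I: worse on price (1201 vs 185).
J: worse on price (1141 vs 185).
No option is at least as good as H on every objective and strictly better on one.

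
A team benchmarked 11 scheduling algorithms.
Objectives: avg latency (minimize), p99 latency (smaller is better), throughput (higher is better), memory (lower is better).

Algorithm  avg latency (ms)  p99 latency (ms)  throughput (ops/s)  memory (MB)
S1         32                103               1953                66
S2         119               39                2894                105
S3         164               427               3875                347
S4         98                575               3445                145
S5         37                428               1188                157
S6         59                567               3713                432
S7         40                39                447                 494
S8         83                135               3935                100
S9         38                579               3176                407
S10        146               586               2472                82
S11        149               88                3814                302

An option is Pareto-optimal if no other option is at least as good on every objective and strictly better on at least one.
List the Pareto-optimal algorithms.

S1: not dominated (best avg latency).
S2: not dominated.
S3: dominated by S8 (avg latency 83≤164, p99 latency 135≤427, throughput 3935≥3875, memory 100≤347).
S4: dominated by S8 (avg latency 83≤98, p99 latency 135≤575, throughput 3935≥3445, memory 100≤145).
S5: dominated by S1 (avg latency 32≤37, p99 latency 103≤428, throughput 1953≥1188, memory 66≤157).
S6: not dominated.
S7: not dominated.
S8: not dominated (best throughput).
S9: not dominated.
S10: not dominated.
S11: not dominated.

S1, S2, S6, S7, S8, S9, S10, S11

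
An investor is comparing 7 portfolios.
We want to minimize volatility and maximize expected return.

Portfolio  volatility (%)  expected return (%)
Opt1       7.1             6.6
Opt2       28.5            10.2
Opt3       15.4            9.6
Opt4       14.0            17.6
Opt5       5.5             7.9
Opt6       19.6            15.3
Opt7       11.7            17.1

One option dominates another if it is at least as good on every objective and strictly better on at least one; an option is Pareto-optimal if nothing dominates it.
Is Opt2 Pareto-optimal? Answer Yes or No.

Opt4 vs Opt2: volatility 14.0≤28.5, expected return 17.6≥10.2 — Opt4 is at least as good on every objective and strictly better on at least one, so Opt4 dominates Opt2.

No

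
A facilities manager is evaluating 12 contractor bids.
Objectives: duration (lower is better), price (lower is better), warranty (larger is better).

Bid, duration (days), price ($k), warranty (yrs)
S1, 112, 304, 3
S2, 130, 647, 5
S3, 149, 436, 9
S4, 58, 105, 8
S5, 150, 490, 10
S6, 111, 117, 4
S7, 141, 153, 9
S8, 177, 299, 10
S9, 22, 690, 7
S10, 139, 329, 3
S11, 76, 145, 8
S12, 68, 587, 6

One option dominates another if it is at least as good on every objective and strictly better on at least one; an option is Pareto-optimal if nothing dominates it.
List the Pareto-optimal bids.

S4, S5, S7, S8, S9

S1: dominated by S4 (duration 58≤112, price 105≤304, warranty 8≥3).
S2: dominated by S4 (duration 58≤130, price 105≤647, warranty 8≥5).
S3: dominated by S7 (duration 141≤149, price 153≤436, warranty 9≥9).
S4: not dominated (best price).
S5: not dominated.
S6: dominated by S4 (duration 58≤111, price 105≤117, warranty 8≥4).
S7: not dominated.
S8: not dominated.
S9: not dominated (best duration).
S10: dominated by S1 (duration 112≤139, price 304≤329, warranty 3≥3).
S11: dominated by S4 (duration 58≤76, price 105≤145, warranty 8≥8).
S12: dominated by S4 (duration 58≤68, price 105≤587, warranty 8≥6).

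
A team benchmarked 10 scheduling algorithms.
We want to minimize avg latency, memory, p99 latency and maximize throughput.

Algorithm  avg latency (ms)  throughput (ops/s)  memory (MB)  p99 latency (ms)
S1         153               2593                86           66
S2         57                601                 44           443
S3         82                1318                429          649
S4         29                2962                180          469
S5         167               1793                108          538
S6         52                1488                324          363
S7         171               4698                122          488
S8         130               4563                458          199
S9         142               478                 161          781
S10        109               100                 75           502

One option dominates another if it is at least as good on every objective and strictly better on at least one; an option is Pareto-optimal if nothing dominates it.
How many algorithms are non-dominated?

S1: not dominated (best p99 latency).
S2: not dominated (best memory).
S3: dominated by S4 (avg latency 29≤82, throughput 2962≥1318, memory 180≤429, p99 latency 469≤649).
S4: not dominated (best avg latency).
S5: dominated by S1 (avg latency 153≤167, throughput 2593≥1793, memory 86≤108, p99 latency 66≤538).
S6: not dominated.
S7: not dominated (best throughput).
S8: not dominated.
S9: dominated by S2 (avg latency 57≤142, throughput 601≥478, memory 44≤161, p99 latency 443≤781).
S10: dominated by S2 (avg latency 57≤109, throughput 601≥100, memory 44≤75, p99 latency 443≤502).
Pareto-optimal: S1, S2, S4, S6, S7, S8 → 6.

6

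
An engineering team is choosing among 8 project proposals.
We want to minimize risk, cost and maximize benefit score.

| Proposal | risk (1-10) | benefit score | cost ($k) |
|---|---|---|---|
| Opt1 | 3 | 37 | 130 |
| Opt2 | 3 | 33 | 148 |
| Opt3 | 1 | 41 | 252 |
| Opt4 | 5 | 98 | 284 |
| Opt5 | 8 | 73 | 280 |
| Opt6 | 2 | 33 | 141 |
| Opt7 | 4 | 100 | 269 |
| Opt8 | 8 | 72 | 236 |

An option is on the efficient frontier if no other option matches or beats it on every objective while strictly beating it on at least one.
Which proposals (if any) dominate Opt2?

Opt1: risk 3≤3, benefit score 37≥33, cost 130≤148 — dominates Opt2.
Opt6: risk 2≤3, benefit score 33≥33, cost 141≤148 — dominates Opt2.
Others (Opt3, Opt4, Opt5, Opt7, Opt8) are each worse than Opt2 on at least one objective.

Opt1, Opt6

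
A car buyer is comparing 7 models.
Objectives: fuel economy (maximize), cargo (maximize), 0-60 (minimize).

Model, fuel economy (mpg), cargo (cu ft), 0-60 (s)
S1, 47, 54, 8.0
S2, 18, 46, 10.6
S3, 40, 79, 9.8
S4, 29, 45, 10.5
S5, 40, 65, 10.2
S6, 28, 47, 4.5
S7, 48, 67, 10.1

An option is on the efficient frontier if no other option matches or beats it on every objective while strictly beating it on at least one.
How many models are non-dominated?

S1: not dominated.
S2: dominated by S1 (fuel economy 47≥18, cargo 54≥46, 0-60 8.0≤10.6).
S3: not dominated (best cargo).
S4: dominated by S1 (fuel economy 47≥29, cargo 54≥45, 0-60 8.0≤10.5).
S5: dominated by S3 (fuel economy 40≥40, cargo 79≥65, 0-60 9.8≤10.2).
S6: not dominated (best 0-60).
S7: not dominated (best fuel economy).
Pareto-optimal: S1, S3, S6, S7 → 4.

4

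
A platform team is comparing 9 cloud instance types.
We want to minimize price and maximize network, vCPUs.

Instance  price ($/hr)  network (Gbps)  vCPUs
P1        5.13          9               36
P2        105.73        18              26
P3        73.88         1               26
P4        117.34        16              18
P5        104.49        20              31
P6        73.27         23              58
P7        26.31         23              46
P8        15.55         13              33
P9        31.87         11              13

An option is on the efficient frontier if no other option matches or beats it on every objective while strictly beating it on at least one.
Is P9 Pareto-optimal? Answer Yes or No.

No

P7 vs P9: price 26.31≤31.87, network 23≥11, vCPUs 46≥13 — P7 is at least as good on every objective and strictly better on at least one, so P7 dominates P9.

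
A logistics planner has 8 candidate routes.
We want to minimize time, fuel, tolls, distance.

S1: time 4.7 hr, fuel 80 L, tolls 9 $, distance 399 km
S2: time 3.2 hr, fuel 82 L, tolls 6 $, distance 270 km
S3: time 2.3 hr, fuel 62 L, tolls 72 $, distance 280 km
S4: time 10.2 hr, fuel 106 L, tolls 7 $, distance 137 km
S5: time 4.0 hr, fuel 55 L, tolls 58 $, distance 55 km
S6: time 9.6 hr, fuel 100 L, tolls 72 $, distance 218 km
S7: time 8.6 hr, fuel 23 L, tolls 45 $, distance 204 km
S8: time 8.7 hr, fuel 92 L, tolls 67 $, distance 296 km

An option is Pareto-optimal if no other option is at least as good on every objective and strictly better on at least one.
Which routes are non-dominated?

S1: not dominated.
S2: not dominated (best tolls).
S3: not dominated (best time).
S4: not dominated.
S5: not dominated (best distance).
S6: dominated by S5 (time 4.0≤9.6, fuel 55≤100, tolls 58≤72, distance 55≤218).
S7: not dominated (best fuel).
S8: dominated by S2 (time 3.2≤8.7, fuel 82≤92, tolls 6≤67, distance 270≤296).

S1, S2, S3, S4, S5, S7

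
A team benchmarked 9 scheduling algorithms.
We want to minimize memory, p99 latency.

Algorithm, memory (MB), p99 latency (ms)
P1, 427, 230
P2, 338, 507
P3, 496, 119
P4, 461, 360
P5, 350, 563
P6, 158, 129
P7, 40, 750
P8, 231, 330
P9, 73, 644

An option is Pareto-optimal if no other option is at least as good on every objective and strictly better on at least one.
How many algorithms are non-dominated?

P1: dominated by P6 (memory 158≤427, p99 latency 129≤230).
P2: dominated by P6 (memory 158≤338, p99 latency 129≤507).
P3: not dominated (best p99 latency).
P4: dominated by P1 (memory 427≤461, p99 latency 230≤360).
P5: dominated by P2 (memory 338≤350, p99 latency 507≤563).
P6: not dominated.
P7: not dominated (best memory).
P8: dominated by P6 (memory 158≤231, p99 latency 129≤330).
P9: not dominated.
Pareto-optimal: P3, P6, P7, P9 → 4.

4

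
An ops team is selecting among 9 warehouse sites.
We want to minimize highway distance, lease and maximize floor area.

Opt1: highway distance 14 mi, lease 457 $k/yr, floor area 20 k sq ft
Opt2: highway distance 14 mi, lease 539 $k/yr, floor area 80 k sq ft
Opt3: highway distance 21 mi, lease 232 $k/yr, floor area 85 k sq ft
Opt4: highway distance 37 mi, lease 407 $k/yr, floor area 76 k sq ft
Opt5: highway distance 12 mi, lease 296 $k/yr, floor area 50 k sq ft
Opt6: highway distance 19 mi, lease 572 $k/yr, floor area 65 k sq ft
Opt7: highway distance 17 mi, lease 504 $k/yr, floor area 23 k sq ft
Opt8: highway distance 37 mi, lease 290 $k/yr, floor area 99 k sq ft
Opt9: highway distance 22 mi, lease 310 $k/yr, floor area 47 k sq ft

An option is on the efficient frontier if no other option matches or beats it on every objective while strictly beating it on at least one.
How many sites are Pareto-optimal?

4

Opt1: dominated by Opt5 (highway distance 12≤14, lease 296≤457, floor area 50≥20).
Opt2: not dominated.
Opt3: not dominated (best lease).
Opt4: dominated by Opt3 (highway distance 21≤37, lease 232≤407, floor area 85≥76).
Opt5: not dominated (best highway distance).
Opt6: dominated by Opt2 (highway distance 14≤19, lease 539≤572, floor area 80≥65).
Opt7: dominated by Opt5 (highway distance 12≤17, lease 296≤504, floor area 50≥23).
Opt8: not dominated (best floor area).
Opt9: dominated by Opt3 (highway distance 21≤22, lease 232≤310, floor area 85≥47).
Pareto-optimal: Opt2, Opt3, Opt5, Opt8 → 4.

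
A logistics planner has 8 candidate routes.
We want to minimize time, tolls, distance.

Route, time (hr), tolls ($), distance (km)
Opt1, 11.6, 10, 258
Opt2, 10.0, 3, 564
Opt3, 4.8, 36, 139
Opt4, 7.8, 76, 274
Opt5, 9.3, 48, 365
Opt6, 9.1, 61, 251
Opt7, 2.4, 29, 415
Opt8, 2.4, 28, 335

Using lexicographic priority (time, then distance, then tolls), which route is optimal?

Opt8

First minimize time: best is 2.4, kept {Opt7, Opt8}.
Then minimize distance: best is 335, kept {Opt8}.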